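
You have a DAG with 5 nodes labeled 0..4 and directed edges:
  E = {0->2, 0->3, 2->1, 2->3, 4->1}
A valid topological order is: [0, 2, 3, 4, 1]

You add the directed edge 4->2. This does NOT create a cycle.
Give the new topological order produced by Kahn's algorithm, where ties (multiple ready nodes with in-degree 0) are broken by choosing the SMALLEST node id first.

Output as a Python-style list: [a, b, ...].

Old toposort: [0, 2, 3, 4, 1]
Added edge: 4->2
Position of 4 (3) > position of 2 (1). Must reorder: 4 must now come before 2.
Run Kahn's algorithm (break ties by smallest node id):
  initial in-degrees: [0, 2, 2, 2, 0]
  ready (indeg=0): [0, 4]
  pop 0: indeg[2]->1; indeg[3]->1 | ready=[4] | order so far=[0]
  pop 4: indeg[1]->1; indeg[2]->0 | ready=[2] | order so far=[0, 4]
  pop 2: indeg[1]->0; indeg[3]->0 | ready=[1, 3] | order so far=[0, 4, 2]
  pop 1: no out-edges | ready=[3] | order so far=[0, 4, 2, 1]
  pop 3: no out-edges | ready=[] | order so far=[0, 4, 2, 1, 3]
  Result: [0, 4, 2, 1, 3]

Answer: [0, 4, 2, 1, 3]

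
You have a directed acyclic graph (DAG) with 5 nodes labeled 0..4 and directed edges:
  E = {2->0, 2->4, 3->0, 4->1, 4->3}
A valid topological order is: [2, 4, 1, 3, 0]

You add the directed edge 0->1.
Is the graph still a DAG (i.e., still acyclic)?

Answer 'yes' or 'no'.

Answer: yes

Derivation:
Given toposort: [2, 4, 1, 3, 0]
Position of 0: index 4; position of 1: index 2
New edge 0->1: backward (u after v in old order)
Backward edge: old toposort is now invalid. Check if this creates a cycle.
Does 1 already reach 0? Reachable from 1: [1]. NO -> still a DAG (reorder needed).
Still a DAG? yes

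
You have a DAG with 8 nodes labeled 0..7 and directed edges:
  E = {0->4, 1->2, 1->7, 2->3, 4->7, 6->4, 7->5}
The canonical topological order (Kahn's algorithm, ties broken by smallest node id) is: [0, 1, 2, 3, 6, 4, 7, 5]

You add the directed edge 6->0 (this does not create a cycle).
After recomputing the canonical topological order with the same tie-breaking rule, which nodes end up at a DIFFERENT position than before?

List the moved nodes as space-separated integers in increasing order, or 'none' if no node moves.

Old toposort: [0, 1, 2, 3, 6, 4, 7, 5]
Added edge 6->0
Recompute Kahn (smallest-id tiebreak):
  initial in-degrees: [1, 0, 1, 1, 2, 1, 0, 2]
  ready (indeg=0): [1, 6]
  pop 1: indeg[2]->0; indeg[7]->1 | ready=[2, 6] | order so far=[1]
  pop 2: indeg[3]->0 | ready=[3, 6] | order so far=[1, 2]
  pop 3: no out-edges | ready=[6] | order so far=[1, 2, 3]
  pop 6: indeg[0]->0; indeg[4]->1 | ready=[0] | order so far=[1, 2, 3, 6]
  pop 0: indeg[4]->0 | ready=[4] | order so far=[1, 2, 3, 6, 0]
  pop 4: indeg[7]->0 | ready=[7] | order so far=[1, 2, 3, 6, 0, 4]
  pop 7: indeg[5]->0 | ready=[5] | order so far=[1, 2, 3, 6, 0, 4, 7]
  pop 5: no out-edges | ready=[] | order so far=[1, 2, 3, 6, 0, 4, 7, 5]
New canonical toposort: [1, 2, 3, 6, 0, 4, 7, 5]
Compare positions:
  Node 0: index 0 -> 4 (moved)
  Node 1: index 1 -> 0 (moved)
  Node 2: index 2 -> 1 (moved)
  Node 3: index 3 -> 2 (moved)
  Node 4: index 5 -> 5 (same)
  Node 5: index 7 -> 7 (same)
  Node 6: index 4 -> 3 (moved)
  Node 7: index 6 -> 6 (same)
Nodes that changed position: 0 1 2 3 6

Answer: 0 1 2 3 6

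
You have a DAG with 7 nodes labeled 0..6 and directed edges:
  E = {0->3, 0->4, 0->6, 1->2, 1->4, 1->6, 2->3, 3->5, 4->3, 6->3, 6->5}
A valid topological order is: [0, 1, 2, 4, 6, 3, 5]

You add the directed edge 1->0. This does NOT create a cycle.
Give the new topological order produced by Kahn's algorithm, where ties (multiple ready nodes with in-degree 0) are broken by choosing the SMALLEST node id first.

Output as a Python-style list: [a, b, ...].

Answer: [1, 0, 2, 4, 6, 3, 5]

Derivation:
Old toposort: [0, 1, 2, 4, 6, 3, 5]
Added edge: 1->0
Position of 1 (1) > position of 0 (0). Must reorder: 1 must now come before 0.
Run Kahn's algorithm (break ties by smallest node id):
  initial in-degrees: [1, 0, 1, 4, 2, 2, 2]
  ready (indeg=0): [1]
  pop 1: indeg[0]->0; indeg[2]->0; indeg[4]->1; indeg[6]->1 | ready=[0, 2] | order so far=[1]
  pop 0: indeg[3]->3; indeg[4]->0; indeg[6]->0 | ready=[2, 4, 6] | order so far=[1, 0]
  pop 2: indeg[3]->2 | ready=[4, 6] | order so far=[1, 0, 2]
  pop 4: indeg[3]->1 | ready=[6] | order so far=[1, 0, 2, 4]
  pop 6: indeg[3]->0; indeg[5]->1 | ready=[3] | order so far=[1, 0, 2, 4, 6]
  pop 3: indeg[5]->0 | ready=[5] | order so far=[1, 0, 2, 4, 6, 3]
  pop 5: no out-edges | ready=[] | order so far=[1, 0, 2, 4, 6, 3, 5]
  Result: [1, 0, 2, 4, 6, 3, 5]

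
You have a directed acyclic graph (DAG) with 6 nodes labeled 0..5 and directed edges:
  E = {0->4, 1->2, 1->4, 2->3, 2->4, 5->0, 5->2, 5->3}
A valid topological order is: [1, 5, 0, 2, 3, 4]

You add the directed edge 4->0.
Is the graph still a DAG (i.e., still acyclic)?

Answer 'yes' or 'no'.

Answer: no

Derivation:
Given toposort: [1, 5, 0, 2, 3, 4]
Position of 4: index 5; position of 0: index 2
New edge 4->0: backward (u after v in old order)
Backward edge: old toposort is now invalid. Check if this creates a cycle.
Does 0 already reach 4? Reachable from 0: [0, 4]. YES -> cycle!
Still a DAG? no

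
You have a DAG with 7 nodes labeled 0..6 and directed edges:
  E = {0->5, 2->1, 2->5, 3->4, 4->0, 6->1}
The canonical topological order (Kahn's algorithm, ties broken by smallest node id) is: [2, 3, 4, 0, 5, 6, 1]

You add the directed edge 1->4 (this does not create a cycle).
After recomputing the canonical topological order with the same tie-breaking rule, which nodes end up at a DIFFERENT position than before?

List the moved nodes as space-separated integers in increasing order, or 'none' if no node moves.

Answer: 0 1 4 5 6

Derivation:
Old toposort: [2, 3, 4, 0, 5, 6, 1]
Added edge 1->4
Recompute Kahn (smallest-id tiebreak):
  initial in-degrees: [1, 2, 0, 0, 2, 2, 0]
  ready (indeg=0): [2, 3, 6]
  pop 2: indeg[1]->1; indeg[5]->1 | ready=[3, 6] | order so far=[2]
  pop 3: indeg[4]->1 | ready=[6] | order so far=[2, 3]
  pop 6: indeg[1]->0 | ready=[1] | order so far=[2, 3, 6]
  pop 1: indeg[4]->0 | ready=[4] | order so far=[2, 3, 6, 1]
  pop 4: indeg[0]->0 | ready=[0] | order so far=[2, 3, 6, 1, 4]
  pop 0: indeg[5]->0 | ready=[5] | order so far=[2, 3, 6, 1, 4, 0]
  pop 5: no out-edges | ready=[] | order so far=[2, 3, 6, 1, 4, 0, 5]
New canonical toposort: [2, 3, 6, 1, 4, 0, 5]
Compare positions:
  Node 0: index 3 -> 5 (moved)
  Node 1: index 6 -> 3 (moved)
  Node 2: index 0 -> 0 (same)
  Node 3: index 1 -> 1 (same)
  Node 4: index 2 -> 4 (moved)
  Node 5: index 4 -> 6 (moved)
  Node 6: index 5 -> 2 (moved)
Nodes that changed position: 0 1 4 5 6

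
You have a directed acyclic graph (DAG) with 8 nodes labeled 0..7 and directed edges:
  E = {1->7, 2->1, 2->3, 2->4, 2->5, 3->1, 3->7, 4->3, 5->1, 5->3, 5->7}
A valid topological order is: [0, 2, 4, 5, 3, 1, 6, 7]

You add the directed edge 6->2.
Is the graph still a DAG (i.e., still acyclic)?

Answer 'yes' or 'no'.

Given toposort: [0, 2, 4, 5, 3, 1, 6, 7]
Position of 6: index 6; position of 2: index 1
New edge 6->2: backward (u after v in old order)
Backward edge: old toposort is now invalid. Check if this creates a cycle.
Does 2 already reach 6? Reachable from 2: [1, 2, 3, 4, 5, 7]. NO -> still a DAG (reorder needed).
Still a DAG? yes

Answer: yes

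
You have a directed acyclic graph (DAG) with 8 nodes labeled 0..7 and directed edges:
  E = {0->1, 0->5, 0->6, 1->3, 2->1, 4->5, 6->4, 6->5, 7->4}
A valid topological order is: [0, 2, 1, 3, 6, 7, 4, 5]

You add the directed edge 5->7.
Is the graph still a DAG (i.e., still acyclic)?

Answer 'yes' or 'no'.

Given toposort: [0, 2, 1, 3, 6, 7, 4, 5]
Position of 5: index 7; position of 7: index 5
New edge 5->7: backward (u after v in old order)
Backward edge: old toposort is now invalid. Check if this creates a cycle.
Does 7 already reach 5? Reachable from 7: [4, 5, 7]. YES -> cycle!
Still a DAG? no

Answer: no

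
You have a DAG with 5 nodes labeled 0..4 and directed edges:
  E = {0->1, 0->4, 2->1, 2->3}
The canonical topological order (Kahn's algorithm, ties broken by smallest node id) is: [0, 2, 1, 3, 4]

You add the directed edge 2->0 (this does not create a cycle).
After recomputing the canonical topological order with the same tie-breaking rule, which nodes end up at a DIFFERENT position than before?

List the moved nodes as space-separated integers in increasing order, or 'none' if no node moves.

Answer: 0 2

Derivation:
Old toposort: [0, 2, 1, 3, 4]
Added edge 2->0
Recompute Kahn (smallest-id tiebreak):
  initial in-degrees: [1, 2, 0, 1, 1]
  ready (indeg=0): [2]
  pop 2: indeg[0]->0; indeg[1]->1; indeg[3]->0 | ready=[0, 3] | order so far=[2]
  pop 0: indeg[1]->0; indeg[4]->0 | ready=[1, 3, 4] | order so far=[2, 0]
  pop 1: no out-edges | ready=[3, 4] | order so far=[2, 0, 1]
  pop 3: no out-edges | ready=[4] | order so far=[2, 0, 1, 3]
  pop 4: no out-edges | ready=[] | order so far=[2, 0, 1, 3, 4]
New canonical toposort: [2, 0, 1, 3, 4]
Compare positions:
  Node 0: index 0 -> 1 (moved)
  Node 1: index 2 -> 2 (same)
  Node 2: index 1 -> 0 (moved)
  Node 3: index 3 -> 3 (same)
  Node 4: index 4 -> 4 (same)
Nodes that changed position: 0 2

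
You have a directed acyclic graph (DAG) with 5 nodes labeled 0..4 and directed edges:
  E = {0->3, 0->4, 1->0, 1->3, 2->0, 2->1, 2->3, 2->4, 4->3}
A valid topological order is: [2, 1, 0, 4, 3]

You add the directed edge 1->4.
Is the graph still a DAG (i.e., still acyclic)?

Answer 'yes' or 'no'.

Given toposort: [2, 1, 0, 4, 3]
Position of 1: index 1; position of 4: index 3
New edge 1->4: forward
Forward edge: respects the existing order. Still a DAG, same toposort still valid.
Still a DAG? yes

Answer: yes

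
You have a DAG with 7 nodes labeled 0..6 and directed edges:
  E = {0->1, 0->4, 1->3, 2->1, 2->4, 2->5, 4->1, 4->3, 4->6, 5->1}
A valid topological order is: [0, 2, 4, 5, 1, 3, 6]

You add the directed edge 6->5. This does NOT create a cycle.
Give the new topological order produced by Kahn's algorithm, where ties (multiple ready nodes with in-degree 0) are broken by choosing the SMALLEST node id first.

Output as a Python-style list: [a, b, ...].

Old toposort: [0, 2, 4, 5, 1, 3, 6]
Added edge: 6->5
Position of 6 (6) > position of 5 (3). Must reorder: 6 must now come before 5.
Run Kahn's algorithm (break ties by smallest node id):
  initial in-degrees: [0, 4, 0, 2, 2, 2, 1]
  ready (indeg=0): [0, 2]
  pop 0: indeg[1]->3; indeg[4]->1 | ready=[2] | order so far=[0]
  pop 2: indeg[1]->2; indeg[4]->0; indeg[5]->1 | ready=[4] | order so far=[0, 2]
  pop 4: indeg[1]->1; indeg[3]->1; indeg[6]->0 | ready=[6] | order so far=[0, 2, 4]
  pop 6: indeg[5]->0 | ready=[5] | order so far=[0, 2, 4, 6]
  pop 5: indeg[1]->0 | ready=[1] | order so far=[0, 2, 4, 6, 5]
  pop 1: indeg[3]->0 | ready=[3] | order so far=[0, 2, 4, 6, 5, 1]
  pop 3: no out-edges | ready=[] | order so far=[0, 2, 4, 6, 5, 1, 3]
  Result: [0, 2, 4, 6, 5, 1, 3]

Answer: [0, 2, 4, 6, 5, 1, 3]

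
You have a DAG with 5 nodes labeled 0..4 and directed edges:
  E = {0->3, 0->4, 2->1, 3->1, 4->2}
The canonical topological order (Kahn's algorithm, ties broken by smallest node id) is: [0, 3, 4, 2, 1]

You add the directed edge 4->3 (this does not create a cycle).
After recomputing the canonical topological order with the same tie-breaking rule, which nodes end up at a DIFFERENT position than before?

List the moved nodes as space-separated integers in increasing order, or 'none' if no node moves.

Answer: 2 3 4

Derivation:
Old toposort: [0, 3, 4, 2, 1]
Added edge 4->3
Recompute Kahn (smallest-id tiebreak):
  initial in-degrees: [0, 2, 1, 2, 1]
  ready (indeg=0): [0]
  pop 0: indeg[3]->1; indeg[4]->0 | ready=[4] | order so far=[0]
  pop 4: indeg[2]->0; indeg[3]->0 | ready=[2, 3] | order so far=[0, 4]
  pop 2: indeg[1]->1 | ready=[3] | order so far=[0, 4, 2]
  pop 3: indeg[1]->0 | ready=[1] | order so far=[0, 4, 2, 3]
  pop 1: no out-edges | ready=[] | order so far=[0, 4, 2, 3, 1]
New canonical toposort: [0, 4, 2, 3, 1]
Compare positions:
  Node 0: index 0 -> 0 (same)
  Node 1: index 4 -> 4 (same)
  Node 2: index 3 -> 2 (moved)
  Node 3: index 1 -> 3 (moved)
  Node 4: index 2 -> 1 (moved)
Nodes that changed position: 2 3 4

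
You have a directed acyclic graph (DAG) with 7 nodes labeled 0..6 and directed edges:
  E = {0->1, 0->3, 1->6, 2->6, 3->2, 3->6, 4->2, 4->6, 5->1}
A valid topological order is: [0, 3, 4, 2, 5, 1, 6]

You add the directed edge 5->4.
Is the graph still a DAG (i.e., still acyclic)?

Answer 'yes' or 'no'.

Answer: yes

Derivation:
Given toposort: [0, 3, 4, 2, 5, 1, 6]
Position of 5: index 4; position of 4: index 2
New edge 5->4: backward (u after v in old order)
Backward edge: old toposort is now invalid. Check if this creates a cycle.
Does 4 already reach 5? Reachable from 4: [2, 4, 6]. NO -> still a DAG (reorder needed).
Still a DAG? yes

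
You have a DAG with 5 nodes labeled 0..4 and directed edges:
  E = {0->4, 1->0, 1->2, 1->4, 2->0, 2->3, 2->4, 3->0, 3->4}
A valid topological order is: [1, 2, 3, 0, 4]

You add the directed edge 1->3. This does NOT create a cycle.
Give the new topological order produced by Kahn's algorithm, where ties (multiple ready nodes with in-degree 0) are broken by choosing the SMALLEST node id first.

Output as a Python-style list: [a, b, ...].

Answer: [1, 2, 3, 0, 4]

Derivation:
Old toposort: [1, 2, 3, 0, 4]
Added edge: 1->3
Position of 1 (0) < position of 3 (2). Old order still valid.
Run Kahn's algorithm (break ties by smallest node id):
  initial in-degrees: [3, 0, 1, 2, 4]
  ready (indeg=0): [1]
  pop 1: indeg[0]->2; indeg[2]->0; indeg[3]->1; indeg[4]->3 | ready=[2] | order so far=[1]
  pop 2: indeg[0]->1; indeg[3]->0; indeg[4]->2 | ready=[3] | order so far=[1, 2]
  pop 3: indeg[0]->0; indeg[4]->1 | ready=[0] | order so far=[1, 2, 3]
  pop 0: indeg[4]->0 | ready=[4] | order so far=[1, 2, 3, 0]
  pop 4: no out-edges | ready=[] | order so far=[1, 2, 3, 0, 4]
  Result: [1, 2, 3, 0, 4]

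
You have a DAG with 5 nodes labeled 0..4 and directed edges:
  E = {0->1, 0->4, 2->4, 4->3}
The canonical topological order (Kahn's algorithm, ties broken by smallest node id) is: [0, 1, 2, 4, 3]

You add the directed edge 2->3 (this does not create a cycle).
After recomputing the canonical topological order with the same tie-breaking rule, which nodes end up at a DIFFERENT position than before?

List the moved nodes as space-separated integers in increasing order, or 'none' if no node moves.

Answer: none

Derivation:
Old toposort: [0, 1, 2, 4, 3]
Added edge 2->3
Recompute Kahn (smallest-id tiebreak):
  initial in-degrees: [0, 1, 0, 2, 2]
  ready (indeg=0): [0, 2]
  pop 0: indeg[1]->0; indeg[4]->1 | ready=[1, 2] | order so far=[0]
  pop 1: no out-edges | ready=[2] | order so far=[0, 1]
  pop 2: indeg[3]->1; indeg[4]->0 | ready=[4] | order so far=[0, 1, 2]
  pop 4: indeg[3]->0 | ready=[3] | order so far=[0, 1, 2, 4]
  pop 3: no out-edges | ready=[] | order so far=[0, 1, 2, 4, 3]
New canonical toposort: [0, 1, 2, 4, 3]
Compare positions:
  Node 0: index 0 -> 0 (same)
  Node 1: index 1 -> 1 (same)
  Node 2: index 2 -> 2 (same)
  Node 3: index 4 -> 4 (same)
  Node 4: index 3 -> 3 (same)
Nodes that changed position: none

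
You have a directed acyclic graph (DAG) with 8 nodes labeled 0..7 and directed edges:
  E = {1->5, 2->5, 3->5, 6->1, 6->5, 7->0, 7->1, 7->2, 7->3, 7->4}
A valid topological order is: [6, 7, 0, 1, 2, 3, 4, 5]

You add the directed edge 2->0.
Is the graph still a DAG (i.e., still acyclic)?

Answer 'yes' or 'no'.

Given toposort: [6, 7, 0, 1, 2, 3, 4, 5]
Position of 2: index 4; position of 0: index 2
New edge 2->0: backward (u after v in old order)
Backward edge: old toposort is now invalid. Check if this creates a cycle.
Does 0 already reach 2? Reachable from 0: [0]. NO -> still a DAG (reorder needed).
Still a DAG? yes

Answer: yes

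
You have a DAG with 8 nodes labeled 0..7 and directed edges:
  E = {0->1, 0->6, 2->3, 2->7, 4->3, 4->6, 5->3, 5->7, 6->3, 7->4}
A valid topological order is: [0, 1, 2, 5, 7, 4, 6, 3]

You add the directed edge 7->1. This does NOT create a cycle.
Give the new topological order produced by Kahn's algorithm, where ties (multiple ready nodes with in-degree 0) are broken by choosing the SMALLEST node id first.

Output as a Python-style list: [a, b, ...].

Old toposort: [0, 1, 2, 5, 7, 4, 6, 3]
Added edge: 7->1
Position of 7 (4) > position of 1 (1). Must reorder: 7 must now come before 1.
Run Kahn's algorithm (break ties by smallest node id):
  initial in-degrees: [0, 2, 0, 4, 1, 0, 2, 2]
  ready (indeg=0): [0, 2, 5]
  pop 0: indeg[1]->1; indeg[6]->1 | ready=[2, 5] | order so far=[0]
  pop 2: indeg[3]->3; indeg[7]->1 | ready=[5] | order so far=[0, 2]
  pop 5: indeg[3]->2; indeg[7]->0 | ready=[7] | order so far=[0, 2, 5]
  pop 7: indeg[1]->0; indeg[4]->0 | ready=[1, 4] | order so far=[0, 2, 5, 7]
  pop 1: no out-edges | ready=[4] | order so far=[0, 2, 5, 7, 1]
  pop 4: indeg[3]->1; indeg[6]->0 | ready=[6] | order so far=[0, 2, 5, 7, 1, 4]
  pop 6: indeg[3]->0 | ready=[3] | order so far=[0, 2, 5, 7, 1, 4, 6]
  pop 3: no out-edges | ready=[] | order so far=[0, 2, 5, 7, 1, 4, 6, 3]
  Result: [0, 2, 5, 7, 1, 4, 6, 3]

Answer: [0, 2, 5, 7, 1, 4, 6, 3]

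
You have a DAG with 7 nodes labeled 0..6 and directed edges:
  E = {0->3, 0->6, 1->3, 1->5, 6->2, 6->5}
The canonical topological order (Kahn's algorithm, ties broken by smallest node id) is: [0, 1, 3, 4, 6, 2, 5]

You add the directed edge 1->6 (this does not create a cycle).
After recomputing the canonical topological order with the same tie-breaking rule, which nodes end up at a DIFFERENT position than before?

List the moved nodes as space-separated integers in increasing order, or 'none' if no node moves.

Old toposort: [0, 1, 3, 4, 6, 2, 5]
Added edge 1->6
Recompute Kahn (smallest-id tiebreak):
  initial in-degrees: [0, 0, 1, 2, 0, 2, 2]
  ready (indeg=0): [0, 1, 4]
  pop 0: indeg[3]->1; indeg[6]->1 | ready=[1, 4] | order so far=[0]
  pop 1: indeg[3]->0; indeg[5]->1; indeg[6]->0 | ready=[3, 4, 6] | order so far=[0, 1]
  pop 3: no out-edges | ready=[4, 6] | order so far=[0, 1, 3]
  pop 4: no out-edges | ready=[6] | order so far=[0, 1, 3, 4]
  pop 6: indeg[2]->0; indeg[5]->0 | ready=[2, 5] | order so far=[0, 1, 3, 4, 6]
  pop 2: no out-edges | ready=[5] | order so far=[0, 1, 3, 4, 6, 2]
  pop 5: no out-edges | ready=[] | order so far=[0, 1, 3, 4, 6, 2, 5]
New canonical toposort: [0, 1, 3, 4, 6, 2, 5]
Compare positions:
  Node 0: index 0 -> 0 (same)
  Node 1: index 1 -> 1 (same)
  Node 2: index 5 -> 5 (same)
  Node 3: index 2 -> 2 (same)
  Node 4: index 3 -> 3 (same)
  Node 5: index 6 -> 6 (same)
  Node 6: index 4 -> 4 (same)
Nodes that changed position: none

Answer: none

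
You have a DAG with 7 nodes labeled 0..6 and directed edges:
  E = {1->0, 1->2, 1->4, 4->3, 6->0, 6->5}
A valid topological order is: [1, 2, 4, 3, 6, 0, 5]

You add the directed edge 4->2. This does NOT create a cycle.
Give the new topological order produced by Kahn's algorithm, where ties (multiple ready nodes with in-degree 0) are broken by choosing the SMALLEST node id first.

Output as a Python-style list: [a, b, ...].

Answer: [1, 4, 2, 3, 6, 0, 5]

Derivation:
Old toposort: [1, 2, 4, 3, 6, 0, 5]
Added edge: 4->2
Position of 4 (2) > position of 2 (1). Must reorder: 4 must now come before 2.
Run Kahn's algorithm (break ties by smallest node id):
  initial in-degrees: [2, 0, 2, 1, 1, 1, 0]
  ready (indeg=0): [1, 6]
  pop 1: indeg[0]->1; indeg[2]->1; indeg[4]->0 | ready=[4, 6] | order so far=[1]
  pop 4: indeg[2]->0; indeg[3]->0 | ready=[2, 3, 6] | order so far=[1, 4]
  pop 2: no out-edges | ready=[3, 6] | order so far=[1, 4, 2]
  pop 3: no out-edges | ready=[6] | order so far=[1, 4, 2, 3]
  pop 6: indeg[0]->0; indeg[5]->0 | ready=[0, 5] | order so far=[1, 4, 2, 3, 6]
  pop 0: no out-edges | ready=[5] | order so far=[1, 4, 2, 3, 6, 0]
  pop 5: no out-edges | ready=[] | order so far=[1, 4, 2, 3, 6, 0, 5]
  Result: [1, 4, 2, 3, 6, 0, 5]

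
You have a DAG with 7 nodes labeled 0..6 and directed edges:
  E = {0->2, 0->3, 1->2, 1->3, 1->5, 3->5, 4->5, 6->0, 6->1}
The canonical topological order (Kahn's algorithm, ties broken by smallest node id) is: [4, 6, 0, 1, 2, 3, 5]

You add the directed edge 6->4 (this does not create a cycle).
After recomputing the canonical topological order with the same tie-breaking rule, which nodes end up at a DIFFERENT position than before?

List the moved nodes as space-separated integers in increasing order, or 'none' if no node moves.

Answer: 0 1 2 3 4 6

Derivation:
Old toposort: [4, 6, 0, 1, 2, 3, 5]
Added edge 6->4
Recompute Kahn (smallest-id tiebreak):
  initial in-degrees: [1, 1, 2, 2, 1, 3, 0]
  ready (indeg=0): [6]
  pop 6: indeg[0]->0; indeg[1]->0; indeg[4]->0 | ready=[0, 1, 4] | order so far=[6]
  pop 0: indeg[2]->1; indeg[3]->1 | ready=[1, 4] | order so far=[6, 0]
  pop 1: indeg[2]->0; indeg[3]->0; indeg[5]->2 | ready=[2, 3, 4] | order so far=[6, 0, 1]
  pop 2: no out-edges | ready=[3, 4] | order so far=[6, 0, 1, 2]
  pop 3: indeg[5]->1 | ready=[4] | order so far=[6, 0, 1, 2, 3]
  pop 4: indeg[5]->0 | ready=[5] | order so far=[6, 0, 1, 2, 3, 4]
  pop 5: no out-edges | ready=[] | order so far=[6, 0, 1, 2, 3, 4, 5]
New canonical toposort: [6, 0, 1, 2, 3, 4, 5]
Compare positions:
  Node 0: index 2 -> 1 (moved)
  Node 1: index 3 -> 2 (moved)
  Node 2: index 4 -> 3 (moved)
  Node 3: index 5 -> 4 (moved)
  Node 4: index 0 -> 5 (moved)
  Node 5: index 6 -> 6 (same)
  Node 6: index 1 -> 0 (moved)
Nodes that changed position: 0 1 2 3 4 6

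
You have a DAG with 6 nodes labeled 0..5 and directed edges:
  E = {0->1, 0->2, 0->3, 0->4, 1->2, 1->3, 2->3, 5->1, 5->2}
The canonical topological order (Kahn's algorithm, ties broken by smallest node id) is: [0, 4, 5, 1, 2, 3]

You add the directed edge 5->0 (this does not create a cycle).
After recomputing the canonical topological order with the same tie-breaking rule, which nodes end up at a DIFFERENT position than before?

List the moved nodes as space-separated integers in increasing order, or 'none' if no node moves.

Answer: 0 1 2 3 4 5

Derivation:
Old toposort: [0, 4, 5, 1, 2, 3]
Added edge 5->0
Recompute Kahn (smallest-id tiebreak):
  initial in-degrees: [1, 2, 3, 3, 1, 0]
  ready (indeg=0): [5]
  pop 5: indeg[0]->0; indeg[1]->1; indeg[2]->2 | ready=[0] | order so far=[5]
  pop 0: indeg[1]->0; indeg[2]->1; indeg[3]->2; indeg[4]->0 | ready=[1, 4] | order so far=[5, 0]
  pop 1: indeg[2]->0; indeg[3]->1 | ready=[2, 4] | order so far=[5, 0, 1]
  pop 2: indeg[3]->0 | ready=[3, 4] | order so far=[5, 0, 1, 2]
  pop 3: no out-edges | ready=[4] | order so far=[5, 0, 1, 2, 3]
  pop 4: no out-edges | ready=[] | order so far=[5, 0, 1, 2, 3, 4]
New canonical toposort: [5, 0, 1, 2, 3, 4]
Compare positions:
  Node 0: index 0 -> 1 (moved)
  Node 1: index 3 -> 2 (moved)
  Node 2: index 4 -> 3 (moved)
  Node 3: index 5 -> 4 (moved)
  Node 4: index 1 -> 5 (moved)
  Node 5: index 2 -> 0 (moved)
Nodes that changed position: 0 1 2 3 4 5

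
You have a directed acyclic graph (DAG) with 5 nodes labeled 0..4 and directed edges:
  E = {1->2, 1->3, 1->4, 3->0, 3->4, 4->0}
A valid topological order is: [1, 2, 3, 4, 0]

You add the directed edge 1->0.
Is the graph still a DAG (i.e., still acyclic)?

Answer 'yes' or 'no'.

Answer: yes

Derivation:
Given toposort: [1, 2, 3, 4, 0]
Position of 1: index 0; position of 0: index 4
New edge 1->0: forward
Forward edge: respects the existing order. Still a DAG, same toposort still valid.
Still a DAG? yes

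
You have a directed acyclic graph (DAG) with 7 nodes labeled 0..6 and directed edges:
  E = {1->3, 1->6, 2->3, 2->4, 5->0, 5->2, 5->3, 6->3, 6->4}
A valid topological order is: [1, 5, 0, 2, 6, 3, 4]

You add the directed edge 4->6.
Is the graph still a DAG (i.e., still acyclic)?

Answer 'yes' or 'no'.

Given toposort: [1, 5, 0, 2, 6, 3, 4]
Position of 4: index 6; position of 6: index 4
New edge 4->6: backward (u after v in old order)
Backward edge: old toposort is now invalid. Check if this creates a cycle.
Does 6 already reach 4? Reachable from 6: [3, 4, 6]. YES -> cycle!
Still a DAG? no

Answer: no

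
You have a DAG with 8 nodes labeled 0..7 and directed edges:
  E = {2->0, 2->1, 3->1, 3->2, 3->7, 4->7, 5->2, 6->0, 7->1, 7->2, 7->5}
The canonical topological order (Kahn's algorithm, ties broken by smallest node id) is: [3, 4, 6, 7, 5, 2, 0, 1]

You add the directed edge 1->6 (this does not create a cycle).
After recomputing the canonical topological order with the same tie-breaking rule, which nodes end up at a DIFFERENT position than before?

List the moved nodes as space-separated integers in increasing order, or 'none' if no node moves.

Answer: 0 1 2 5 6 7

Derivation:
Old toposort: [3, 4, 6, 7, 5, 2, 0, 1]
Added edge 1->6
Recompute Kahn (smallest-id tiebreak):
  initial in-degrees: [2, 3, 3, 0, 0, 1, 1, 2]
  ready (indeg=0): [3, 4]
  pop 3: indeg[1]->2; indeg[2]->2; indeg[7]->1 | ready=[4] | order so far=[3]
  pop 4: indeg[7]->0 | ready=[7] | order so far=[3, 4]
  pop 7: indeg[1]->1; indeg[2]->1; indeg[5]->0 | ready=[5] | order so far=[3, 4, 7]
  pop 5: indeg[2]->0 | ready=[2] | order so far=[3, 4, 7, 5]
  pop 2: indeg[0]->1; indeg[1]->0 | ready=[1] | order so far=[3, 4, 7, 5, 2]
  pop 1: indeg[6]->0 | ready=[6] | order so far=[3, 4, 7, 5, 2, 1]
  pop 6: indeg[0]->0 | ready=[0] | order so far=[3, 4, 7, 5, 2, 1, 6]
  pop 0: no out-edges | ready=[] | order so far=[3, 4, 7, 5, 2, 1, 6, 0]
New canonical toposort: [3, 4, 7, 5, 2, 1, 6, 0]
Compare positions:
  Node 0: index 6 -> 7 (moved)
  Node 1: index 7 -> 5 (moved)
  Node 2: index 5 -> 4 (moved)
  Node 3: index 0 -> 0 (same)
  Node 4: index 1 -> 1 (same)
  Node 5: index 4 -> 3 (moved)
  Node 6: index 2 -> 6 (moved)
  Node 7: index 3 -> 2 (moved)
Nodes that changed position: 0 1 2 5 6 7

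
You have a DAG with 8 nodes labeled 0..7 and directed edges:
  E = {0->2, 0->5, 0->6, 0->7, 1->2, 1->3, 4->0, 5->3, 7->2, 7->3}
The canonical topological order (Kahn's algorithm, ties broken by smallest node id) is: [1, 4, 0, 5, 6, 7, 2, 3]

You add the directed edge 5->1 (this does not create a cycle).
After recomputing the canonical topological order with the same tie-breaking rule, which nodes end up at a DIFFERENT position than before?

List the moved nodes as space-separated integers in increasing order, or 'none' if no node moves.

Old toposort: [1, 4, 0, 5, 6, 7, 2, 3]
Added edge 5->1
Recompute Kahn (smallest-id tiebreak):
  initial in-degrees: [1, 1, 3, 3, 0, 1, 1, 1]
  ready (indeg=0): [4]
  pop 4: indeg[0]->0 | ready=[0] | order so far=[4]
  pop 0: indeg[2]->2; indeg[5]->0; indeg[6]->0; indeg[7]->0 | ready=[5, 6, 7] | order so far=[4, 0]
  pop 5: indeg[1]->0; indeg[3]->2 | ready=[1, 6, 7] | order so far=[4, 0, 5]
  pop 1: indeg[2]->1; indeg[3]->1 | ready=[6, 7] | order so far=[4, 0, 5, 1]
  pop 6: no out-edges | ready=[7] | order so far=[4, 0, 5, 1, 6]
  pop 7: indeg[2]->0; indeg[3]->0 | ready=[2, 3] | order so far=[4, 0, 5, 1, 6, 7]
  pop 2: no out-edges | ready=[3] | order so far=[4, 0, 5, 1, 6, 7, 2]
  pop 3: no out-edges | ready=[] | order so far=[4, 0, 5, 1, 6, 7, 2, 3]
New canonical toposort: [4, 0, 5, 1, 6, 7, 2, 3]
Compare positions:
  Node 0: index 2 -> 1 (moved)
  Node 1: index 0 -> 3 (moved)
  Node 2: index 6 -> 6 (same)
  Node 3: index 7 -> 7 (same)
  Node 4: index 1 -> 0 (moved)
  Node 5: index 3 -> 2 (moved)
  Node 6: index 4 -> 4 (same)
  Node 7: index 5 -> 5 (same)
Nodes that changed position: 0 1 4 5

Answer: 0 1 4 5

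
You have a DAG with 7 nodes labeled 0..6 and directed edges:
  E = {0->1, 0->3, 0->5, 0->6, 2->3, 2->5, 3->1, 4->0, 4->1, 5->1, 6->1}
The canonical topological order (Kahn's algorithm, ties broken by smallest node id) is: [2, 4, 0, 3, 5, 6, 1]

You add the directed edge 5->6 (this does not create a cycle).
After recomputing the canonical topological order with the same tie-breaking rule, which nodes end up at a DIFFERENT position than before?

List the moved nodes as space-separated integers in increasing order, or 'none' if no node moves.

Old toposort: [2, 4, 0, 3, 5, 6, 1]
Added edge 5->6
Recompute Kahn (smallest-id tiebreak):
  initial in-degrees: [1, 5, 0, 2, 0, 2, 2]
  ready (indeg=0): [2, 4]
  pop 2: indeg[3]->1; indeg[5]->1 | ready=[4] | order so far=[2]
  pop 4: indeg[0]->0; indeg[1]->4 | ready=[0] | order so far=[2, 4]
  pop 0: indeg[1]->3; indeg[3]->0; indeg[5]->0; indeg[6]->1 | ready=[3, 5] | order so far=[2, 4, 0]
  pop 3: indeg[1]->2 | ready=[5] | order so far=[2, 4, 0, 3]
  pop 5: indeg[1]->1; indeg[6]->0 | ready=[6] | order so far=[2, 4, 0, 3, 5]
  pop 6: indeg[1]->0 | ready=[1] | order so far=[2, 4, 0, 3, 5, 6]
  pop 1: no out-edges | ready=[] | order so far=[2, 4, 0, 3, 5, 6, 1]
New canonical toposort: [2, 4, 0, 3, 5, 6, 1]
Compare positions:
  Node 0: index 2 -> 2 (same)
  Node 1: index 6 -> 6 (same)
  Node 2: index 0 -> 0 (same)
  Node 3: index 3 -> 3 (same)
  Node 4: index 1 -> 1 (same)
  Node 5: index 4 -> 4 (same)
  Node 6: index 5 -> 5 (same)
Nodes that changed position: none

Answer: none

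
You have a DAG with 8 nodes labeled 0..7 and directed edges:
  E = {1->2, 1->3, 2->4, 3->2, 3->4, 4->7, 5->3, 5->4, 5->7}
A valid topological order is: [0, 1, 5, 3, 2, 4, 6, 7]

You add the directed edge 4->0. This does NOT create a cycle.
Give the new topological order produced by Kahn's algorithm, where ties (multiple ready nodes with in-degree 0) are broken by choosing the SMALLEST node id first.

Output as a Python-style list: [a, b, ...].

Old toposort: [0, 1, 5, 3, 2, 4, 6, 7]
Added edge: 4->0
Position of 4 (5) > position of 0 (0). Must reorder: 4 must now come before 0.
Run Kahn's algorithm (break ties by smallest node id):
  initial in-degrees: [1, 0, 2, 2, 3, 0, 0, 2]
  ready (indeg=0): [1, 5, 6]
  pop 1: indeg[2]->1; indeg[3]->1 | ready=[5, 6] | order so far=[1]
  pop 5: indeg[3]->0; indeg[4]->2; indeg[7]->1 | ready=[3, 6] | order so far=[1, 5]
  pop 3: indeg[2]->0; indeg[4]->1 | ready=[2, 6] | order so far=[1, 5, 3]
  pop 2: indeg[4]->0 | ready=[4, 6] | order so far=[1, 5, 3, 2]
  pop 4: indeg[0]->0; indeg[7]->0 | ready=[0, 6, 7] | order so far=[1, 5, 3, 2, 4]
  pop 0: no out-edges | ready=[6, 7] | order so far=[1, 5, 3, 2, 4, 0]
  pop 6: no out-edges | ready=[7] | order so far=[1, 5, 3, 2, 4, 0, 6]
  pop 7: no out-edges | ready=[] | order so far=[1, 5, 3, 2, 4, 0, 6, 7]
  Result: [1, 5, 3, 2, 4, 0, 6, 7]

Answer: [1, 5, 3, 2, 4, 0, 6, 7]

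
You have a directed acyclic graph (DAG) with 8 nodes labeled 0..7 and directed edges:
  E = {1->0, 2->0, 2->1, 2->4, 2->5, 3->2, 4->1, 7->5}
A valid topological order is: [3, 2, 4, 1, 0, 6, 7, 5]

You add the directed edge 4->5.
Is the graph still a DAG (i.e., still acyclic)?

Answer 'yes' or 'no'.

Answer: yes

Derivation:
Given toposort: [3, 2, 4, 1, 0, 6, 7, 5]
Position of 4: index 2; position of 5: index 7
New edge 4->5: forward
Forward edge: respects the existing order. Still a DAG, same toposort still valid.
Still a DAG? yes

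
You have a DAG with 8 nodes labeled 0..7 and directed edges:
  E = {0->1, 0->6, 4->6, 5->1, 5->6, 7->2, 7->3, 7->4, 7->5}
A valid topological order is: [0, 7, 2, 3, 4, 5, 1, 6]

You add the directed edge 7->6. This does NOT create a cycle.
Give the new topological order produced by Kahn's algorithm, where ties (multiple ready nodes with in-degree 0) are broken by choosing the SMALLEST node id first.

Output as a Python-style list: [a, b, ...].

Answer: [0, 7, 2, 3, 4, 5, 1, 6]

Derivation:
Old toposort: [0, 7, 2, 3, 4, 5, 1, 6]
Added edge: 7->6
Position of 7 (1) < position of 6 (7). Old order still valid.
Run Kahn's algorithm (break ties by smallest node id):
  initial in-degrees: [0, 2, 1, 1, 1, 1, 4, 0]
  ready (indeg=0): [0, 7]
  pop 0: indeg[1]->1; indeg[6]->3 | ready=[7] | order so far=[0]
  pop 7: indeg[2]->0; indeg[3]->0; indeg[4]->0; indeg[5]->0; indeg[6]->2 | ready=[2, 3, 4, 5] | order so far=[0, 7]
  pop 2: no out-edges | ready=[3, 4, 5] | order so far=[0, 7, 2]
  pop 3: no out-edges | ready=[4, 5] | order so far=[0, 7, 2, 3]
  pop 4: indeg[6]->1 | ready=[5] | order so far=[0, 7, 2, 3, 4]
  pop 5: indeg[1]->0; indeg[6]->0 | ready=[1, 6] | order so far=[0, 7, 2, 3, 4, 5]
  pop 1: no out-edges | ready=[6] | order so far=[0, 7, 2, 3, 4, 5, 1]
  pop 6: no out-edges | ready=[] | order so far=[0, 7, 2, 3, 4, 5, 1, 6]
  Result: [0, 7, 2, 3, 4, 5, 1, 6]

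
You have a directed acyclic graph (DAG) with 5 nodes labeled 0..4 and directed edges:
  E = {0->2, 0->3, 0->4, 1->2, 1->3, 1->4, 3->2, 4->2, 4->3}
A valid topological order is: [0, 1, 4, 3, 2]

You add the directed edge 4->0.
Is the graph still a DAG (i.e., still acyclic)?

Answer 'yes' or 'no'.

Answer: no

Derivation:
Given toposort: [0, 1, 4, 3, 2]
Position of 4: index 2; position of 0: index 0
New edge 4->0: backward (u after v in old order)
Backward edge: old toposort is now invalid. Check if this creates a cycle.
Does 0 already reach 4? Reachable from 0: [0, 2, 3, 4]. YES -> cycle!
Still a DAG? no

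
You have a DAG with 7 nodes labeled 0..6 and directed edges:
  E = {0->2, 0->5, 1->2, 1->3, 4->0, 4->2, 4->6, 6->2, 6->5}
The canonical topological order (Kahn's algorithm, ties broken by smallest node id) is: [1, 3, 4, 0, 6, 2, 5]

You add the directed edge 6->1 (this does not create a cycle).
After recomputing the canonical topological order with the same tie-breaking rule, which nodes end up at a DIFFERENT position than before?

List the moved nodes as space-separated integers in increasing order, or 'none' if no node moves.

Old toposort: [1, 3, 4, 0, 6, 2, 5]
Added edge 6->1
Recompute Kahn (smallest-id tiebreak):
  initial in-degrees: [1, 1, 4, 1, 0, 2, 1]
  ready (indeg=0): [4]
  pop 4: indeg[0]->0; indeg[2]->3; indeg[6]->0 | ready=[0, 6] | order so far=[4]
  pop 0: indeg[2]->2; indeg[5]->1 | ready=[6] | order so far=[4, 0]
  pop 6: indeg[1]->0; indeg[2]->1; indeg[5]->0 | ready=[1, 5] | order so far=[4, 0, 6]
  pop 1: indeg[2]->0; indeg[3]->0 | ready=[2, 3, 5] | order so far=[4, 0, 6, 1]
  pop 2: no out-edges | ready=[3, 5] | order so far=[4, 0, 6, 1, 2]
  pop 3: no out-edges | ready=[5] | order so far=[4, 0, 6, 1, 2, 3]
  pop 5: no out-edges | ready=[] | order so far=[4, 0, 6, 1, 2, 3, 5]
New canonical toposort: [4, 0, 6, 1, 2, 3, 5]
Compare positions:
  Node 0: index 3 -> 1 (moved)
  Node 1: index 0 -> 3 (moved)
  Node 2: index 5 -> 4 (moved)
  Node 3: index 1 -> 5 (moved)
  Node 4: index 2 -> 0 (moved)
  Node 5: index 6 -> 6 (same)
  Node 6: index 4 -> 2 (moved)
Nodes that changed position: 0 1 2 3 4 6

Answer: 0 1 2 3 4 6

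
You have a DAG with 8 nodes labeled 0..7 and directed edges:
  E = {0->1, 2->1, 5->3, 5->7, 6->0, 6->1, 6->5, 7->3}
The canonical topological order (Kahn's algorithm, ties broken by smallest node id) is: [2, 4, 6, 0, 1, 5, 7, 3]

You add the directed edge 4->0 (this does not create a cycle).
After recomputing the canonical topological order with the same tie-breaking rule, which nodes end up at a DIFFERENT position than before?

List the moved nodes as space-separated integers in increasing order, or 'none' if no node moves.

Old toposort: [2, 4, 6, 0, 1, 5, 7, 3]
Added edge 4->0
Recompute Kahn (smallest-id tiebreak):
  initial in-degrees: [2, 3, 0, 2, 0, 1, 0, 1]
  ready (indeg=0): [2, 4, 6]
  pop 2: indeg[1]->2 | ready=[4, 6] | order so far=[2]
  pop 4: indeg[0]->1 | ready=[6] | order so far=[2, 4]
  pop 6: indeg[0]->0; indeg[1]->1; indeg[5]->0 | ready=[0, 5] | order so far=[2, 4, 6]
  pop 0: indeg[1]->0 | ready=[1, 5] | order so far=[2, 4, 6, 0]
  pop 1: no out-edges | ready=[5] | order so far=[2, 4, 6, 0, 1]
  pop 5: indeg[3]->1; indeg[7]->0 | ready=[7] | order so far=[2, 4, 6, 0, 1, 5]
  pop 7: indeg[3]->0 | ready=[3] | order so far=[2, 4, 6, 0, 1, 5, 7]
  pop 3: no out-edges | ready=[] | order so far=[2, 4, 6, 0, 1, 5, 7, 3]
New canonical toposort: [2, 4, 6, 0, 1, 5, 7, 3]
Compare positions:
  Node 0: index 3 -> 3 (same)
  Node 1: index 4 -> 4 (same)
  Node 2: index 0 -> 0 (same)
  Node 3: index 7 -> 7 (same)
  Node 4: index 1 -> 1 (same)
  Node 5: index 5 -> 5 (same)
  Node 6: index 2 -> 2 (same)
  Node 7: index 6 -> 6 (same)
Nodes that changed position: none

Answer: none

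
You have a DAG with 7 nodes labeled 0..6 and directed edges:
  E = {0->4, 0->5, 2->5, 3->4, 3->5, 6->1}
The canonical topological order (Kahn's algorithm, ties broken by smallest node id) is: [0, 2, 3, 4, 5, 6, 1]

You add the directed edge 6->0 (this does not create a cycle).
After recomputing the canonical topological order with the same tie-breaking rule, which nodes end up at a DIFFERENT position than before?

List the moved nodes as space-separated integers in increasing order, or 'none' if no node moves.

Answer: 0 1 2 3 4 5 6

Derivation:
Old toposort: [0, 2, 3, 4, 5, 6, 1]
Added edge 6->0
Recompute Kahn (smallest-id tiebreak):
  initial in-degrees: [1, 1, 0, 0, 2, 3, 0]
  ready (indeg=0): [2, 3, 6]
  pop 2: indeg[5]->2 | ready=[3, 6] | order so far=[2]
  pop 3: indeg[4]->1; indeg[5]->1 | ready=[6] | order so far=[2, 3]
  pop 6: indeg[0]->0; indeg[1]->0 | ready=[0, 1] | order so far=[2, 3, 6]
  pop 0: indeg[4]->0; indeg[5]->0 | ready=[1, 4, 5] | order so far=[2, 3, 6, 0]
  pop 1: no out-edges | ready=[4, 5] | order so far=[2, 3, 6, 0, 1]
  pop 4: no out-edges | ready=[5] | order so far=[2, 3, 6, 0, 1, 4]
  pop 5: no out-edges | ready=[] | order so far=[2, 3, 6, 0, 1, 4, 5]
New canonical toposort: [2, 3, 6, 0, 1, 4, 5]
Compare positions:
  Node 0: index 0 -> 3 (moved)
  Node 1: index 6 -> 4 (moved)
  Node 2: index 1 -> 0 (moved)
  Node 3: index 2 -> 1 (moved)
  Node 4: index 3 -> 5 (moved)
  Node 5: index 4 -> 6 (moved)
  Node 6: index 5 -> 2 (moved)
Nodes that changed position: 0 1 2 3 4 5 6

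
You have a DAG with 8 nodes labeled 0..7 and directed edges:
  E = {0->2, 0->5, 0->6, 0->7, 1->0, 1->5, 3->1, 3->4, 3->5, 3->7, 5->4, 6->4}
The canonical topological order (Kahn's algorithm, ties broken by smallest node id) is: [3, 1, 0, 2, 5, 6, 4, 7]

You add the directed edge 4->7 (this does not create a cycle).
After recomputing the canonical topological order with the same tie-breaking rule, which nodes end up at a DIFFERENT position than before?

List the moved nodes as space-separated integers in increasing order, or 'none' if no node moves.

Answer: none

Derivation:
Old toposort: [3, 1, 0, 2, 5, 6, 4, 7]
Added edge 4->7
Recompute Kahn (smallest-id tiebreak):
  initial in-degrees: [1, 1, 1, 0, 3, 3, 1, 3]
  ready (indeg=0): [3]
  pop 3: indeg[1]->0; indeg[4]->2; indeg[5]->2; indeg[7]->2 | ready=[1] | order so far=[3]
  pop 1: indeg[0]->0; indeg[5]->1 | ready=[0] | order so far=[3, 1]
  pop 0: indeg[2]->0; indeg[5]->0; indeg[6]->0; indeg[7]->1 | ready=[2, 5, 6] | order so far=[3, 1, 0]
  pop 2: no out-edges | ready=[5, 6] | order so far=[3, 1, 0, 2]
  pop 5: indeg[4]->1 | ready=[6] | order so far=[3, 1, 0, 2, 5]
  pop 6: indeg[4]->0 | ready=[4] | order so far=[3, 1, 0, 2, 5, 6]
  pop 4: indeg[7]->0 | ready=[7] | order so far=[3, 1, 0, 2, 5, 6, 4]
  pop 7: no out-edges | ready=[] | order so far=[3, 1, 0, 2, 5, 6, 4, 7]
New canonical toposort: [3, 1, 0, 2, 5, 6, 4, 7]
Compare positions:
  Node 0: index 2 -> 2 (same)
  Node 1: index 1 -> 1 (same)
  Node 2: index 3 -> 3 (same)
  Node 3: index 0 -> 0 (same)
  Node 4: index 6 -> 6 (same)
  Node 5: index 4 -> 4 (same)
  Node 6: index 5 -> 5 (same)
  Node 7: index 7 -> 7 (same)
Nodes that changed position: none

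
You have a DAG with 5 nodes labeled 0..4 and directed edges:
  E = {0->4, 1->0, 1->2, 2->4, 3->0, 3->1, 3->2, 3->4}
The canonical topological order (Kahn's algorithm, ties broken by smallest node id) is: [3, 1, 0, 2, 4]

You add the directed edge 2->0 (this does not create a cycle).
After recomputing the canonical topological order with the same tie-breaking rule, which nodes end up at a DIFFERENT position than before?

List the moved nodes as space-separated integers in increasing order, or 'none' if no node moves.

Old toposort: [3, 1, 0, 2, 4]
Added edge 2->0
Recompute Kahn (smallest-id tiebreak):
  initial in-degrees: [3, 1, 2, 0, 3]
  ready (indeg=0): [3]
  pop 3: indeg[0]->2; indeg[1]->0; indeg[2]->1; indeg[4]->2 | ready=[1] | order so far=[3]
  pop 1: indeg[0]->1; indeg[2]->0 | ready=[2] | order so far=[3, 1]
  pop 2: indeg[0]->0; indeg[4]->1 | ready=[0] | order so far=[3, 1, 2]
  pop 0: indeg[4]->0 | ready=[4] | order so far=[3, 1, 2, 0]
  pop 4: no out-edges | ready=[] | order so far=[3, 1, 2, 0, 4]
New canonical toposort: [3, 1, 2, 0, 4]
Compare positions:
  Node 0: index 2 -> 3 (moved)
  Node 1: index 1 -> 1 (same)
  Node 2: index 3 -> 2 (moved)
  Node 3: index 0 -> 0 (same)
  Node 4: index 4 -> 4 (same)
Nodes that changed position: 0 2

Answer: 0 2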